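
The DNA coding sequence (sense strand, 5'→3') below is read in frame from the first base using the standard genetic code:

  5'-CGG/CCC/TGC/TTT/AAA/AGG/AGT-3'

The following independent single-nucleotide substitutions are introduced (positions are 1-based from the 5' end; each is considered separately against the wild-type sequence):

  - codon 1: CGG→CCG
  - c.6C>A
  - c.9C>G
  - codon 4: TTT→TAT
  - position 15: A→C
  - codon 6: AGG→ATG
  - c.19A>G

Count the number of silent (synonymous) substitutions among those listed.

1

Codon 1: CGG (Arg) → CCG (Pro) — missense.
Codon 2: CCC (Pro) → CCA (Pro) — synonymous.
Codon 3: TGC (Cys) → TGG (Trp) — missense.
Codon 4: TTT (Phe) → TAT (Tyr) — missense.
Codon 5: AAA (Lys) → AAC (Asn) — missense.
Codon 6: AGG (Arg) → ATG (Met) — missense.
Codon 7: AGT (Ser) → GGT (Gly) — missense.
Synonymous: 1 of 7.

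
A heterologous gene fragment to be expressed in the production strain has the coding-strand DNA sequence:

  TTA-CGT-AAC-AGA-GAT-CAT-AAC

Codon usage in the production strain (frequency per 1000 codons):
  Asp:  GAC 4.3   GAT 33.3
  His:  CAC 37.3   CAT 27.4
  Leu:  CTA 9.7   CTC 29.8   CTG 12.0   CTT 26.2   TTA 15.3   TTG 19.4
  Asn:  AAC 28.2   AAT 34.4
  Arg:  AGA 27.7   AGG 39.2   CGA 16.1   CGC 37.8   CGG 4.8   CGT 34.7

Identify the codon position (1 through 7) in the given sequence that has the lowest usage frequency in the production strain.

Codon 1 TTA (Leu): 15.3 per 1000.
Codon 2 CGT (Arg): 34.7 per 1000.
Codon 3 AAC (Asn): 28.2 per 1000.
Codon 4 AGA (Arg): 27.7 per 1000.
Codon 5 GAT (Asp): 33.3 per 1000.
Codon 6 CAT (His): 27.4 per 1000.
Codon 7 AAC (Asn): 28.2 per 1000.
Lowest frequency is 15.3 at codon 1.

1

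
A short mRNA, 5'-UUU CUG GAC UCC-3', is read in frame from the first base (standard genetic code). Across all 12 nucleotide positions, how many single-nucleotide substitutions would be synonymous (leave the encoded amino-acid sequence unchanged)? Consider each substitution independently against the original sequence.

Codon 1 (UUU, Phe): 1 synonymous substitution.
Codon 2 (CUG, Leu): 4 synonymous substitutions.
Codon 3 (GAC, Asp): 1 synonymous substitution.
Codon 4 (UCC, Ser): 3 synonymous substitutions.
Total: 1 + 4 + 1 + 3 = 9.

9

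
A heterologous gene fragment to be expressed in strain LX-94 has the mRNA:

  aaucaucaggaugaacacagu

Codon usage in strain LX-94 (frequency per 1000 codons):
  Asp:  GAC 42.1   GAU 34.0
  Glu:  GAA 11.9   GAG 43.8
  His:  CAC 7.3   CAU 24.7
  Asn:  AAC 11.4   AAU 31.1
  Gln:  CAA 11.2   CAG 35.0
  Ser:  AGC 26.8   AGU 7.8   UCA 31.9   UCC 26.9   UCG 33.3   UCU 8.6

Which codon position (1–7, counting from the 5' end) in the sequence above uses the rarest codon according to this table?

Codon 1 AAU (Asn): 31.1 per 1000.
Codon 2 CAU (His): 24.7 per 1000.
Codon 3 CAG (Gln): 35.0 per 1000.
Codon 4 GAU (Asp): 34.0 per 1000.
Codon 5 GAA (Glu): 11.9 per 1000.
Codon 6 CAC (His): 7.3 per 1000.
Codon 7 AGU (Ser): 7.8 per 1000.
Lowest frequency is 7.3 at codon 6.

6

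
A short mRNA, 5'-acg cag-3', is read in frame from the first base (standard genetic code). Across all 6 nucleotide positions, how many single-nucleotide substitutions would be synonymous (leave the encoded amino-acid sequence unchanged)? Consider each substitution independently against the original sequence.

4

Codon 1 (ACG, Thr): 3 synonymous substitutions.
Codon 2 (CAG, Gln): 1 synonymous substitution.
Total: 3 + 1 = 4.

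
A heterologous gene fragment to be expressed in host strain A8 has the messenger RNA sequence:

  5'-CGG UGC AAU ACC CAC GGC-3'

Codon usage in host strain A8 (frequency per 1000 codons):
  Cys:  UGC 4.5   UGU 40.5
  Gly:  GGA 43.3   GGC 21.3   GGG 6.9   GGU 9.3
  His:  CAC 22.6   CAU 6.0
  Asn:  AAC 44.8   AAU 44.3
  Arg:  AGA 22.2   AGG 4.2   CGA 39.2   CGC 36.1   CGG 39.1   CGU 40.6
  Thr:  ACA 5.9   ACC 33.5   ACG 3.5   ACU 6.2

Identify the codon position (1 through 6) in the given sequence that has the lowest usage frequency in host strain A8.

Codon 1 CGG (Arg): 39.1 per 1000.
Codon 2 UGC (Cys): 4.5 per 1000.
Codon 3 AAU (Asn): 44.3 per 1000.
Codon 4 ACC (Thr): 33.5 per 1000.
Codon 5 CAC (His): 22.6 per 1000.
Codon 6 GGC (Gly): 21.3 per 1000.
Lowest frequency is 4.5 at codon 2.

2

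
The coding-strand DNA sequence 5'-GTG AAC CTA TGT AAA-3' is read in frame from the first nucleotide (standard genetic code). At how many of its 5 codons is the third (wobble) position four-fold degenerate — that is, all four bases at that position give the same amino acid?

2

Codon 1 GTG (Val): third position 4-fold.
Codon 2 AAC (Asn): third position 2-fold.
Codon 3 CTA (Leu): third position 4-fold.
Codon 4 TGT (Cys): third position 2-fold.
Codon 5 AAA (Lys): third position 2-fold.
Four-fold degenerate third positions: 2.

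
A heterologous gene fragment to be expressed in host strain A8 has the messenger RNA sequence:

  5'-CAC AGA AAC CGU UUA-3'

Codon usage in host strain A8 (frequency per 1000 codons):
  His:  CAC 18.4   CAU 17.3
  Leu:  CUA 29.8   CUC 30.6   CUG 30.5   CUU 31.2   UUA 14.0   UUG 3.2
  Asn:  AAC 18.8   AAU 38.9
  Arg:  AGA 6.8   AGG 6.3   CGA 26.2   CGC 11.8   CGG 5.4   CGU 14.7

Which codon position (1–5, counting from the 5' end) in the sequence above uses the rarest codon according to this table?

2

Codon 1 CAC (His): 18.4 per 1000.
Codon 2 AGA (Arg): 6.8 per 1000.
Codon 3 AAC (Asn): 18.8 per 1000.
Codon 4 CGU (Arg): 14.7 per 1000.
Codon 5 UUA (Leu): 14.0 per 1000.
Lowest frequency is 6.8 at codon 2.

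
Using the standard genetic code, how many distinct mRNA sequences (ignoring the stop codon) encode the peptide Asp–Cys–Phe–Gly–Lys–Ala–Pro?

1024

Asp: 2 codons.
Cys: 2 codons.
Phe: 2 codons.
Gly: 4 codons.
Lys: 2 codons.
Ala: 4 codons.
Pro: 4 codons.
2 × 2 × 2 × 4 × 2 × 4 × 4 = 1024.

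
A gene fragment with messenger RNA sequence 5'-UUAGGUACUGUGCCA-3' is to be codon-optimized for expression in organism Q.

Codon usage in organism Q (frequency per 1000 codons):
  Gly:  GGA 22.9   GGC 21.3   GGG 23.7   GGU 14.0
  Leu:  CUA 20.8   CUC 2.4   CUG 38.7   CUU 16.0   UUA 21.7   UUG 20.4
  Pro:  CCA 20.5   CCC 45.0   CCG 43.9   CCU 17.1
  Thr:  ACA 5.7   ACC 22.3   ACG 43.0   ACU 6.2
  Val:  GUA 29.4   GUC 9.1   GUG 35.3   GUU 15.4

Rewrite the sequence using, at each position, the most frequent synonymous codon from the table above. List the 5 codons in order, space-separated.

CUG GGG ACG GUG CCC

Codon 1 (Leu): best is CUG at 38.7.
Codon 2 (Gly): best is GGG at 23.7.
Codon 3 (Thr): best is ACG at 43.0.
Codon 4 (Val): best is GUG at 35.3.
Codon 5 (Pro): best is CCC at 45.0.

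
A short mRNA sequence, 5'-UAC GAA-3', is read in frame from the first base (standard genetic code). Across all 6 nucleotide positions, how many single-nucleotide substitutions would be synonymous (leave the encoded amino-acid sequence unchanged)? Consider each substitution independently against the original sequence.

Codon 1 (UAC, Tyr): 1 synonymous substitution.
Codon 2 (GAA, Glu): 1 synonymous substitution.
Total: 1 + 1 = 2.

2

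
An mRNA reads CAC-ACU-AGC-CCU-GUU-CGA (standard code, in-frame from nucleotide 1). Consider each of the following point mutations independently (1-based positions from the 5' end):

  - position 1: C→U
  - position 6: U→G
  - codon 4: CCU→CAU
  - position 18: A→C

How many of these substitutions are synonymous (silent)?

Codon 1: CAC (His) → UAC (Tyr) — missense.
Codon 2: ACU (Thr) → ACG (Thr) — synonymous.
Codon 4: CCU (Pro) → CAU (His) — missense.
Codon 6: CGA (Arg) → CGC (Arg) — synonymous.
Synonymous: 2 of 4.

2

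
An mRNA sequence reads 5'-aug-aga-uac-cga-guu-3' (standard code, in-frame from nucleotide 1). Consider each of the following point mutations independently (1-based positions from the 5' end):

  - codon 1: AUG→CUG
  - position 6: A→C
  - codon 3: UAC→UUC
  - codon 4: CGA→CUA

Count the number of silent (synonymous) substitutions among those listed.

0

Codon 1: AUG (Met) → CUG (Leu) — missense.
Codon 2: AGA (Arg) → AGC (Ser) — missense.
Codon 3: UAC (Tyr) → UUC (Phe) — missense.
Codon 4: CGA (Arg) → CUA (Leu) — missense.
Synonymous: 0 of 4.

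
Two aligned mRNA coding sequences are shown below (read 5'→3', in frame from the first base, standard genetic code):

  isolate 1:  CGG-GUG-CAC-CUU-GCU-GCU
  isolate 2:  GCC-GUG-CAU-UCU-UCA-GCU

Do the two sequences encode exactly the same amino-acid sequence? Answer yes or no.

Codon 1: CGG Arg / GCC Ala — nonsynonymous.
Codon 2: GUG Val / GUG Val — identical.
Codon 3: CAC His / CAU His — synonymous.
Codon 4: CUU Leu / UCU Ser — nonsynonymous.
Codon 5: GCU Ala / UCA Ser — nonsynonymous.
Codon 6: GCU Ala / GCU Ala — identical.
Nonsynonymous differences: 3 → different protein.

no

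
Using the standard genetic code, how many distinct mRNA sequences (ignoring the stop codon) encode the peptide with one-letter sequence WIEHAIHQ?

576

Trp: 1 codon.
Ile: 3 codons.
Glu: 2 codons.
His: 2 codons.
Ala: 4 codons.
Ile: 3 codons.
His: 2 codons.
Gln: 2 codons.
1 × 3 × 2 × 2 × 4 × 3 × 2 × 2 = 576.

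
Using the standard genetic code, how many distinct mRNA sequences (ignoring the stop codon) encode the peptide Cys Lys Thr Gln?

Cys: 2 codons.
Lys: 2 codons.
Thr: 4 codons.
Gln: 2 codons.
2 × 2 × 4 × 2 = 32.

32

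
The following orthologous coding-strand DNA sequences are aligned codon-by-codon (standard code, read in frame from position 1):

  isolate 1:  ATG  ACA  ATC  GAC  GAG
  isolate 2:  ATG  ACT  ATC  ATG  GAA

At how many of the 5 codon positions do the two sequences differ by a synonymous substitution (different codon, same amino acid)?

2

Codon 1: ATG Met / ATG Met — identical.
Codon 2: ACA Thr / ACT Thr — synonymous.
Codon 3: ATC Ile / ATC Ile — identical.
Codon 4: GAC Asp / ATG Met — nonsynonymous.
Codon 5: GAG Glu / GAA Glu — synonymous.
Synonymous differences: 2.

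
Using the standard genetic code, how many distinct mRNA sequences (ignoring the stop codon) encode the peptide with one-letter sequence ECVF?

32

Glu: 2 codons.
Cys: 2 codons.
Val: 4 codons.
Phe: 2 codons.
2 × 2 × 4 × 2 = 32.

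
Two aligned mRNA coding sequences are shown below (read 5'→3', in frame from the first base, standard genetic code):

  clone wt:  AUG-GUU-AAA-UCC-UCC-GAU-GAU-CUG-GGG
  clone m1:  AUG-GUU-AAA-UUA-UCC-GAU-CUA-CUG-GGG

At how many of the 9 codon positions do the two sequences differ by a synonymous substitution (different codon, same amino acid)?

Codon 1: AUG Met / AUG Met — identical.
Codon 2: GUU Val / GUU Val — identical.
Codon 3: AAA Lys / AAA Lys — identical.
Codon 4: UCC Ser / UUA Leu — nonsynonymous.
Codon 5: UCC Ser / UCC Ser — identical.
Codon 6: GAU Asp / GAU Asp — identical.
Codon 7: GAU Asp / CUA Leu — nonsynonymous.
Codon 8: CUG Leu / CUG Leu — identical.
Codon 9: GGG Gly / GGG Gly — identical.
Synonymous differences: 0.

0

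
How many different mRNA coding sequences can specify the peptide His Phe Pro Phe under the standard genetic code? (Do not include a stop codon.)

32

His: 2 codons.
Phe: 2 codons.
Pro: 4 codons.
Phe: 2 codons.
2 × 2 × 4 × 2 = 32.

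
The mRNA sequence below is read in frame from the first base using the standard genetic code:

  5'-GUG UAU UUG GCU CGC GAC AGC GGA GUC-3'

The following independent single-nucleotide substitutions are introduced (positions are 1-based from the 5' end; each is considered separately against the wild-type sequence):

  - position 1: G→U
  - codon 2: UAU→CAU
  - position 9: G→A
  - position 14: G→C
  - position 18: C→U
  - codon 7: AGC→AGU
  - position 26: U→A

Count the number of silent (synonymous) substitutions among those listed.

Codon 1: GUG (Val) → UUG (Leu) — missense.
Codon 2: UAU (Tyr) → CAU (His) — missense.
Codon 3: UUG (Leu) → UUA (Leu) — synonymous.
Codon 5: CGC (Arg) → CCC (Pro) — missense.
Codon 6: GAC (Asp) → GAU (Asp) — synonymous.
Codon 7: AGC (Ser) → AGU (Ser) — synonymous.
Codon 9: GUC (Val) → GAC (Asp) — missense.
Synonymous: 3 of 7.

3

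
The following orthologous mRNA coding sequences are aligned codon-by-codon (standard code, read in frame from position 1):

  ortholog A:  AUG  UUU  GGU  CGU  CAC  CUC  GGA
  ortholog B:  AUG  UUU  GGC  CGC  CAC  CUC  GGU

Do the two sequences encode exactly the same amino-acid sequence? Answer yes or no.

Codon 1: AUG Met / AUG Met — identical.
Codon 2: UUU Phe / UUU Phe — identical.
Codon 3: GGU Gly / GGC Gly — synonymous.
Codon 4: CGU Arg / CGC Arg — synonymous.
Codon 5: CAC His / CAC His — identical.
Codon 6: CUC Leu / CUC Leu — identical.
Codon 7: GGA Gly / GGU Gly — synonymous.
Nonsynonymous differences: 0 → same protein.

yes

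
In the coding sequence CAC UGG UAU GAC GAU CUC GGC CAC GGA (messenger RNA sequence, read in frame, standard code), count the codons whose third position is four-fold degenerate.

Codon 1 CAC (His): third position 2-fold.
Codon 2 UGG (Trp): third position 1-fold.
Codon 3 UAU (Tyr): third position 2-fold.
Codon 4 GAC (Asp): third position 2-fold.
Codon 5 GAU (Asp): third position 2-fold.
Codon 6 CUC (Leu): third position 4-fold.
Codon 7 GGC (Gly): third position 4-fold.
Codon 8 CAC (His): third position 2-fold.
Codon 9 GGA (Gly): third position 4-fold.
Four-fold degenerate third positions: 3.

3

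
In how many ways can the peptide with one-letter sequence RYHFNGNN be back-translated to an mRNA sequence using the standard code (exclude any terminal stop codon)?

1536

Arg: 6 codons.
Tyr: 2 codons.
His: 2 codons.
Phe: 2 codons.
Asn: 2 codons.
Gly: 4 codons.
Asn: 2 codons.
Asn: 2 codons.
6 × 2 × 2 × 2 × 2 × 4 × 2 × 2 = 1536.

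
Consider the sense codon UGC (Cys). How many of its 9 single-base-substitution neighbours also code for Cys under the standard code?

Position 1: none → 0 synonymous.
Position 2: none → 0 synonymous.
Position 3: UGU → 1 synonymous.
Total: 0 + 0 + 1 = 1.

1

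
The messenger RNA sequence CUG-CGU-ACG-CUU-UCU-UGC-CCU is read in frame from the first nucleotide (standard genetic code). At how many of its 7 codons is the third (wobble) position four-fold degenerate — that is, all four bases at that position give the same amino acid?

6

Codon 1 CUG (Leu): third position 4-fold.
Codon 2 CGU (Arg): third position 4-fold.
Codon 3 ACG (Thr): third position 4-fold.
Codon 4 CUU (Leu): third position 4-fold.
Codon 5 UCU (Ser): third position 4-fold.
Codon 6 UGC (Cys): third position 2-fold.
Codon 7 CCU (Pro): third position 4-fold.
Four-fold degenerate third positions: 6.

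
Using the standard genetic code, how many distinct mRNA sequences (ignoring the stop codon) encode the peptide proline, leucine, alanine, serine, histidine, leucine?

6912

Pro: 4 codons.
Leu: 6 codons.
Ala: 4 codons.
Ser: 6 codons.
His: 2 codons.
Leu: 6 codons.
4 × 6 × 4 × 6 × 2 × 6 = 6912.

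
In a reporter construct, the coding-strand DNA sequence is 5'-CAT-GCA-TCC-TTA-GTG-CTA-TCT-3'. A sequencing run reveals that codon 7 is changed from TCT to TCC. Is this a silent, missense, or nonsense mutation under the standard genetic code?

silent

Position 21 falls in codon 7: TCT → Ser.
After the substitution the codon is TCC → Ser.
Both encode Ser, so the change is synonymous.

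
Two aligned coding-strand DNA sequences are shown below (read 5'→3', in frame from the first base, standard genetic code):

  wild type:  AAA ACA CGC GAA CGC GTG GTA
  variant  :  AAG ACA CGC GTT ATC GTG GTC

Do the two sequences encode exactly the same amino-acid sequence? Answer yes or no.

no

Codon 1: AAA Lys / AAG Lys — synonymous.
Codon 2: ACA Thr / ACA Thr — identical.
Codon 3: CGC Arg / CGC Arg — identical.
Codon 4: GAA Glu / GTT Val — nonsynonymous.
Codon 5: CGC Arg / ATC Ile — nonsynonymous.
Codon 6: GTG Val / GTG Val — identical.
Codon 7: GTA Val / GTC Val — synonymous.
Nonsynonymous differences: 2 → different protein.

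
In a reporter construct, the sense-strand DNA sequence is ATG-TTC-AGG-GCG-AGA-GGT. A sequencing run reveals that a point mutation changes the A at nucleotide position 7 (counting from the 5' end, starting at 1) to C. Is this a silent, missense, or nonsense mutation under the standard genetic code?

Position 7 falls in codon 3: AGG → Arg.
After the substitution the codon is CGG → Arg.
Both encode Arg, so the change is synonymous.

silent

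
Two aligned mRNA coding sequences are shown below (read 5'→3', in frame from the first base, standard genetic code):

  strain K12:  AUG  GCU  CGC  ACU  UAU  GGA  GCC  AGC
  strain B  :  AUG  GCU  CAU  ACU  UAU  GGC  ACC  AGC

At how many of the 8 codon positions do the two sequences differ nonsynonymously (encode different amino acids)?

Codon 1: AUG Met / AUG Met — identical.
Codon 2: GCU Ala / GCU Ala — identical.
Codon 3: CGC Arg / CAU His — nonsynonymous.
Codon 4: ACU Thr / ACU Thr — identical.
Codon 5: UAU Tyr / UAU Tyr — identical.
Codon 6: GGA Gly / GGC Gly — synonymous.
Codon 7: GCC Ala / ACC Thr — nonsynonymous.
Codon 8: AGC Ser / AGC Ser — identical.
Nonsynonymous differences: 2.

2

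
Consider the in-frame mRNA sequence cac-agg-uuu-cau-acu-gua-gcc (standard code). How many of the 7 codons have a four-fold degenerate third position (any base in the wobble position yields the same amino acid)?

Codon 1 CAC (His): third position 2-fold.
Codon 2 AGG (Arg): third position 2-fold.
Codon 3 UUU (Phe): third position 2-fold.
Codon 4 CAU (His): third position 2-fold.
Codon 5 ACU (Thr): third position 4-fold.
Codon 6 GUA (Val): third position 4-fold.
Codon 7 GCC (Ala): third position 4-fold.
Four-fold degenerate third positions: 3.

3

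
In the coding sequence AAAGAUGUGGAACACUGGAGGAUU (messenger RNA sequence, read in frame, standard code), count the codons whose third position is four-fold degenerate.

1

Codon 1 AAA (Lys): third position 2-fold.
Codon 2 GAU (Asp): third position 2-fold.
Codon 3 GUG (Val): third position 4-fold.
Codon 4 GAA (Glu): third position 2-fold.
Codon 5 CAC (His): third position 2-fold.
Codon 6 UGG (Trp): third position 1-fold.
Codon 7 AGG (Arg): third position 2-fold.
Codon 8 AUU (Ile): third position 3-fold.
Four-fold degenerate third positions: 1.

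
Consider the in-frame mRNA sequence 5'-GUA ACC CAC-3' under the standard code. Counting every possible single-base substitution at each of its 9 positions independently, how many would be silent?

7

Codon 1 (GUA, Val): 3 synonymous substitutions.
Codon 2 (ACC, Thr): 3 synonymous substitutions.
Codon 3 (CAC, His): 1 synonymous substitution.
Total: 3 + 3 + 1 = 7.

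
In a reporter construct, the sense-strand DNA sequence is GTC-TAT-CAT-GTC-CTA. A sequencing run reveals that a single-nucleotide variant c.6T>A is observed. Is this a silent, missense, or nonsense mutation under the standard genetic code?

Position 6 falls in codon 2: TAT → Tyr.
After the substitution the codon is TAA → Stop.
The new codon is a stop codon, so this is a nonsense mutation.

nonsense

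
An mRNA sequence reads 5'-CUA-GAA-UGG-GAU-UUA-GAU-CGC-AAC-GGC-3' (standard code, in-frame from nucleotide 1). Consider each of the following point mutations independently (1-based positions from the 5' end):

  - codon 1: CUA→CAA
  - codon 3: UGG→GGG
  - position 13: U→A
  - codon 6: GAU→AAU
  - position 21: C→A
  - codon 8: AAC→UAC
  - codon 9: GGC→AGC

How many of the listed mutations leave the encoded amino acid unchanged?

1

Codon 1: CUA (Leu) → CAA (Gln) — missense.
Codon 3: UGG (Trp) → GGG (Gly) — missense.
Codon 5: UUA (Leu) → AUA (Ile) — missense.
Codon 6: GAU (Asp) → AAU (Asn) — missense.
Codon 7: CGC (Arg) → CGA (Arg) — synonymous.
Codon 8: AAC (Asn) → UAC (Tyr) — missense.
Codon 9: GGC (Gly) → AGC (Ser) — missense.
Synonymous: 1 of 7.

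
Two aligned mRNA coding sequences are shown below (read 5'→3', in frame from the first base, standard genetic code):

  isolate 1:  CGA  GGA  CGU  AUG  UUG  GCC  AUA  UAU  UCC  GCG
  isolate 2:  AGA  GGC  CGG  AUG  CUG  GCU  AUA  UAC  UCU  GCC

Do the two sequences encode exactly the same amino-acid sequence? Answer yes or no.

Codon 1: CGA Arg / AGA Arg — synonymous.
Codon 2: GGA Gly / GGC Gly — synonymous.
Codon 3: CGU Arg / CGG Arg — synonymous.
Codon 4: AUG Met / AUG Met — identical.
Codon 5: UUG Leu / CUG Leu — synonymous.
Codon 6: GCC Ala / GCU Ala — synonymous.
Codon 7: AUA Ile / AUA Ile — identical.
Codon 8: UAU Tyr / UAC Tyr — synonymous.
Codon 9: UCC Ser / UCU Ser — synonymous.
Codon 10: GCG Ala / GCC Ala — synonymous.
Nonsynonymous differences: 0 → same protein.

yes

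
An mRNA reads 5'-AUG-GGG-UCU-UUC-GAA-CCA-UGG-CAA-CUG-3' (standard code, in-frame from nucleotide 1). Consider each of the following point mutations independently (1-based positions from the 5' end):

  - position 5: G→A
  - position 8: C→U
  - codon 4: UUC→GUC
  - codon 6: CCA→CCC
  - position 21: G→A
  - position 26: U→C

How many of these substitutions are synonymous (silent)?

Codon 2: GGG (Gly) → GAG (Glu) — missense.
Codon 3: UCU (Ser) → UUU (Phe) — missense.
Codon 4: UUC (Phe) → GUC (Val) — missense.
Codon 6: CCA (Pro) → CCC (Pro) — synonymous.
Codon 7: UGG (Trp) → UGA (Stop) — nonsense.
Codon 9: CUG (Leu) → CCG (Pro) — missense.
Synonymous: 1 of 6.

1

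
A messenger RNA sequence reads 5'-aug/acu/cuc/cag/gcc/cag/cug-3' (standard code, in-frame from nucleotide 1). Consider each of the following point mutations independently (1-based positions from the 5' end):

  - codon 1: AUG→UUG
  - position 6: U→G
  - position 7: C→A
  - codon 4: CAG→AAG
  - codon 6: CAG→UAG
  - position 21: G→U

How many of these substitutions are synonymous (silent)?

Codon 1: AUG (Met) → UUG (Leu) — missense.
Codon 2: ACU (Thr) → ACG (Thr) — synonymous.
Codon 3: CUC (Leu) → AUC (Ile) — missense.
Codon 4: CAG (Gln) → AAG (Lys) — missense.
Codon 6: CAG (Gln) → UAG (Stop) — nonsense.
Codon 7: CUG (Leu) → CUU (Leu) — synonymous.
Synonymous: 2 of 6.

2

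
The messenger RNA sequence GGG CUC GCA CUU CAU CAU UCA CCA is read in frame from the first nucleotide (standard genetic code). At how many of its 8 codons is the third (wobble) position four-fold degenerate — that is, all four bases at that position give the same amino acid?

Codon 1 GGG (Gly): third position 4-fold.
Codon 2 CUC (Leu): third position 4-fold.
Codon 3 GCA (Ala): third position 4-fold.
Codon 4 CUU (Leu): third position 4-fold.
Codon 5 CAU (His): third position 2-fold.
Codon 6 CAU (His): third position 2-fold.
Codon 7 UCA (Ser): third position 4-fold.
Codon 8 CCA (Pro): third position 4-fold.
Four-fold degenerate third positions: 6.

6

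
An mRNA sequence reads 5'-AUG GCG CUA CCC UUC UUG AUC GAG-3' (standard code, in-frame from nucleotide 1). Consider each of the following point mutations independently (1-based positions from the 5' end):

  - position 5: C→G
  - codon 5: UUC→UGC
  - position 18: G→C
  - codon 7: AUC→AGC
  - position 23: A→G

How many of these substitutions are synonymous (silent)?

Codon 2: GCG (Ala) → GGG (Gly) — missense.
Codon 5: UUC (Phe) → UGC (Cys) — missense.
Codon 6: UUG (Leu) → UUC (Phe) — missense.
Codon 7: AUC (Ile) → AGC (Ser) — missense.
Codon 8: GAG (Glu) → GGG (Gly) — missense.
Synonymous: 0 of 5.

0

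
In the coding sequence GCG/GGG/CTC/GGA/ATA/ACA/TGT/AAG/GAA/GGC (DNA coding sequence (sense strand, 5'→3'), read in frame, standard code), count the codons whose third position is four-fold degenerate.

Codon 1 GCG (Ala): third position 4-fold.
Codon 2 GGG (Gly): third position 4-fold.
Codon 3 CTC (Leu): third position 4-fold.
Codon 4 GGA (Gly): third position 4-fold.
Codon 5 ATA (Ile): third position 3-fold.
Codon 6 ACA (Thr): third position 4-fold.
Codon 7 TGT (Cys): third position 2-fold.
Codon 8 AAG (Lys): third position 2-fold.
Codon 9 GAA (Glu): third position 2-fold.
Codon 10 GGC (Gly): third position 4-fold.
Four-fold degenerate third positions: 6.

6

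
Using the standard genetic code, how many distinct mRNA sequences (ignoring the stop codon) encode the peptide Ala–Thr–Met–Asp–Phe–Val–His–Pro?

Ala: 4 codons.
Thr: 4 codons.
Met: 1 codon.
Asp: 2 codons.
Phe: 2 codons.
Val: 4 codons.
His: 2 codons.
Pro: 4 codons.
4 × 4 × 1 × 2 × 2 × 4 × 2 × 4 = 2048.

2048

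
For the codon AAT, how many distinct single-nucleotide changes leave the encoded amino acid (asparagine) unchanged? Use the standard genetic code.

1

Position 1: none → 0 synonymous.
Position 2: none → 0 synonymous.
Position 3: AAC → 1 synonymous.
Total: 0 + 0 + 1 = 1.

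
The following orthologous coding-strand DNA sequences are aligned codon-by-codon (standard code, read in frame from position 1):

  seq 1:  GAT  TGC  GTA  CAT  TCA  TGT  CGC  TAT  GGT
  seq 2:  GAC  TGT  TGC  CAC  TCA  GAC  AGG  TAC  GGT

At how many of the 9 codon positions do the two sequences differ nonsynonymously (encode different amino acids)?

Codon 1: GAT Asp / GAC Asp — synonymous.
Codon 2: TGC Cys / TGT Cys — synonymous.
Codon 3: GTA Val / TGC Cys — nonsynonymous.
Codon 4: CAT His / CAC His — synonymous.
Codon 5: TCA Ser / TCA Ser — identical.
Codon 6: TGT Cys / GAC Asp — nonsynonymous.
Codon 7: CGC Arg / AGG Arg — synonymous.
Codon 8: TAT Tyr / TAC Tyr — synonymous.
Codon 9: GGT Gly / GGT Gly — identical.
Nonsynonymous differences: 2.

2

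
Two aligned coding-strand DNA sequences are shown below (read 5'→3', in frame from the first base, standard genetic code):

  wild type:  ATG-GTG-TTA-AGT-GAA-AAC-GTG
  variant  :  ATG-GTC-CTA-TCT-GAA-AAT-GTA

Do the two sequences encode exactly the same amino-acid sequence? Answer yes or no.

Codon 1: ATG Met / ATG Met — identical.
Codon 2: GTG Val / GTC Val — synonymous.
Codon 3: TTA Leu / CTA Leu — synonymous.
Codon 4: AGT Ser / TCT Ser — synonymous.
Codon 5: GAA Glu / GAA Glu — identical.
Codon 6: AAC Asn / AAT Asn — synonymous.
Codon 7: GTG Val / GTA Val — synonymous.
Nonsynonymous differences: 0 → same protein.

yes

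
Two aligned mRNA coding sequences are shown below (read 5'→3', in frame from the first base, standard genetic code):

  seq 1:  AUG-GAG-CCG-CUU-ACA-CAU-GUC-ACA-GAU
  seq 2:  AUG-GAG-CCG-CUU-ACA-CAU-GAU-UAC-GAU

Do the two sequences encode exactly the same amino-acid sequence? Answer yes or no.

Codon 1: AUG Met / AUG Met — identical.
Codon 2: GAG Glu / GAG Glu — identical.
Codon 3: CCG Pro / CCG Pro — identical.
Codon 4: CUU Leu / CUU Leu — identical.
Codon 5: ACA Thr / ACA Thr — identical.
Codon 6: CAU His / CAU His — identical.
Codon 7: GUC Val / GAU Asp — nonsynonymous.
Codon 8: ACA Thr / UAC Tyr — nonsynonymous.
Codon 9: GAU Asp / GAU Asp — identical.
Nonsynonymous differences: 2 → different protein.

no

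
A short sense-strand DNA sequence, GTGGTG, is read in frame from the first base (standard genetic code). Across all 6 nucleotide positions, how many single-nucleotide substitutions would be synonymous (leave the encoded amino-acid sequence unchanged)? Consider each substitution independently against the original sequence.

6

Codon 1 (GTG, Val): 3 synonymous substitutions.
Codon 2 (GTG, Val): 3 synonymous substitutions.
Total: 3 + 3 = 6.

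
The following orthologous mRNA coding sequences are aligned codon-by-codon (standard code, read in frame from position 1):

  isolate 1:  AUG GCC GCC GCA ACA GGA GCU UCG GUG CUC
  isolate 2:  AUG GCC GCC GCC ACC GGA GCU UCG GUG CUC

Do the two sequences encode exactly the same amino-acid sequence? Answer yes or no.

yes

Codon 1: AUG Met / AUG Met — identical.
Codon 2: GCC Ala / GCC Ala — identical.
Codon 3: GCC Ala / GCC Ala — identical.
Codon 4: GCA Ala / GCC Ala — synonymous.
Codon 5: ACA Thr / ACC Thr — synonymous.
Codon 6: GGA Gly / GGA Gly — identical.
Codon 7: GCU Ala / GCU Ala — identical.
Codon 8: UCG Ser / UCG Ser — identical.
Codon 9: GUG Val / GUG Val — identical.
Codon 10: CUC Leu / CUC Leu — identical.
Nonsynonymous differences: 0 → same protein.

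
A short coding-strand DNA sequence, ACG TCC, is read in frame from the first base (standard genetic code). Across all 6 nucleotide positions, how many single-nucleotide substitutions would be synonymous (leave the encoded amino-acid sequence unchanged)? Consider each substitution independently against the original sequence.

Codon 1 (ACG, Thr): 3 synonymous substitutions.
Codon 2 (TCC, Ser): 3 synonymous substitutions.
Total: 3 + 3 = 6.

6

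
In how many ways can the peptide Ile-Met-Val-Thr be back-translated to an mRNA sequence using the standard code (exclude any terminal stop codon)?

48

Ile: 3 codons.
Met: 1 codon.
Val: 4 codons.
Thr: 4 codons.
3 × 1 × 4 × 4 = 48.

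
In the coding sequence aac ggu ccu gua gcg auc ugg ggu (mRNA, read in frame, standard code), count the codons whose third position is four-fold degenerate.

5

Codon 1 AAC (Asn): third position 2-fold.
Codon 2 GGU (Gly): third position 4-fold.
Codon 3 CCU (Pro): third position 4-fold.
Codon 4 GUA (Val): third position 4-fold.
Codon 5 GCG (Ala): third position 4-fold.
Codon 6 AUC (Ile): third position 3-fold.
Codon 7 UGG (Trp): third position 1-fold.
Codon 8 GGU (Gly): third position 4-fold.
Four-fold degenerate third positions: 5.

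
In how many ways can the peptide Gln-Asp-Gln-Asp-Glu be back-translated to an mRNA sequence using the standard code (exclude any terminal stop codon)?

Gln: 2 codons.
Asp: 2 codons.
Gln: 2 codons.
Asp: 2 codons.
Glu: 2 codons.
2 × 2 × 2 × 2 × 2 = 32.

32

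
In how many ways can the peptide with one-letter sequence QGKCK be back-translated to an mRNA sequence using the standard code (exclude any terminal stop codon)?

64

Gln: 2 codons.
Gly: 4 codons.
Lys: 2 codons.
Cys: 2 codons.
Lys: 2 codons.
2 × 4 × 2 × 2 × 2 = 64.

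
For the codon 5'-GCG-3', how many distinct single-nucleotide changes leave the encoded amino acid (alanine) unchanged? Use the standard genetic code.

Position 1: none → 0 synonymous.
Position 2: none → 0 synonymous.
Position 3: GCT, GCC, GCA → 3 synonymous.
Total: 0 + 0 + 3 = 3.

3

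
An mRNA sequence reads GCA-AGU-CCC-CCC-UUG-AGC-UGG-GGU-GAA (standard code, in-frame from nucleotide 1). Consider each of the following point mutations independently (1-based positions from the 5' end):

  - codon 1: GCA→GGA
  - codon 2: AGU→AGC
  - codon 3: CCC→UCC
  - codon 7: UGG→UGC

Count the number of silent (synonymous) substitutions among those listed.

1

Codon 1: GCA (Ala) → GGA (Gly) — missense.
Codon 2: AGU (Ser) → AGC (Ser) — synonymous.
Codon 3: CCC (Pro) → UCC (Ser) — missense.
Codon 7: UGG (Trp) → UGC (Cys) — missense.
Synonymous: 1 of 4.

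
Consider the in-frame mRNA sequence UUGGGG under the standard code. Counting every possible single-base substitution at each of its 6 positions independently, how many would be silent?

5

Codon 1 (UUG, Leu): 2 synonymous substitutions.
Codon 2 (GGG, Gly): 3 synonymous substitutions.
Total: 2 + 3 = 5.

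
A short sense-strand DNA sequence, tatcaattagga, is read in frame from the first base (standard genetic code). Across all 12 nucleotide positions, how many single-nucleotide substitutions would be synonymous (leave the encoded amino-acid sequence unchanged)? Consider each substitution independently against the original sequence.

7

Codon 1 (TAT, Tyr): 1 synonymous substitution.
Codon 2 (CAA, Gln): 1 synonymous substitution.
Codon 3 (TTA, Leu): 2 synonymous substitutions.
Codon 4 (GGA, Gly): 3 synonymous substitutions.
Total: 1 + 1 + 2 + 3 = 7.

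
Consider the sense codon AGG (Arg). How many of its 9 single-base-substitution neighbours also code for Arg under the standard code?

2

Position 1: CGG → 1 synonymous.
Position 2: none → 0 synonymous.
Position 3: AGA → 1 synonymous.
Total: 1 + 0 + 1 = 2.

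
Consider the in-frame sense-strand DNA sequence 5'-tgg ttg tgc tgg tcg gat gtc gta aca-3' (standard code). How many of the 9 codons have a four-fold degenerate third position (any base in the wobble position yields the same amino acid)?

Codon 1 TGG (Trp): third position 1-fold.
Codon 2 TTG (Leu): third position 2-fold.
Codon 3 TGC (Cys): third position 2-fold.
Codon 4 TGG (Trp): third position 1-fold.
Codon 5 TCG (Ser): third position 4-fold.
Codon 6 GAT (Asp): third position 2-fold.
Codon 7 GTC (Val): third position 4-fold.
Codon 8 GTA (Val): third position 4-fold.
Codon 9 ACA (Thr): third position 4-fold.
Four-fold degenerate third positions: 4.

4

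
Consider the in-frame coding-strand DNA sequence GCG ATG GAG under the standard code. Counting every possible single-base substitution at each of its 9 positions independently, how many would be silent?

4

Codon 1 (GCG, Ala): 3 synonymous substitutions.
Codon 2 (ATG, Met): 0 synonymous substitutions.
Codon 3 (GAG, Glu): 1 synonymous substitution.
Total: 3 + 0 + 1 = 4.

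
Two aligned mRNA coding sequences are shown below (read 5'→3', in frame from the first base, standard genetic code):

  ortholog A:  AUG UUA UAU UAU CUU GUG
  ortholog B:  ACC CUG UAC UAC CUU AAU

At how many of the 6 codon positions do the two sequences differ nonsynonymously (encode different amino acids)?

Codon 1: AUG Met / ACC Thr — nonsynonymous.
Codon 2: UUA Leu / CUG Leu — synonymous.
Codon 3: UAU Tyr / UAC Tyr — synonymous.
Codon 4: UAU Tyr / UAC Tyr — synonymous.
Codon 5: CUU Leu / CUU Leu — identical.
Codon 6: GUG Val / AAU Asn — nonsynonymous.
Nonsynonymous differences: 2.

2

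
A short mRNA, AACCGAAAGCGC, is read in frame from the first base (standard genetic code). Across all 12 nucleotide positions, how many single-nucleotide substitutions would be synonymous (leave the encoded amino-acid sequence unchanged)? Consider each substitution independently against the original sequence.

Codon 1 (AAC, Asn): 1 synonymous substitution.
Codon 2 (CGA, Arg): 4 synonymous substitutions.
Codon 3 (AAG, Lys): 1 synonymous substitution.
Codon 4 (CGC, Arg): 3 synonymous substitutions.
Total: 1 + 4 + 1 + 3 = 9.

9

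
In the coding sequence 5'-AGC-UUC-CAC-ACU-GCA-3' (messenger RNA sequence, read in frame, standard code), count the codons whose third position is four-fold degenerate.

2

Codon 1 AGC (Ser): third position 2-fold.
Codon 2 UUC (Phe): third position 2-fold.
Codon 3 CAC (His): third position 2-fold.
Codon 4 ACU (Thr): third position 4-fold.
Codon 5 GCA (Ala): third position 4-fold.
Four-fold degenerate third positions: 2.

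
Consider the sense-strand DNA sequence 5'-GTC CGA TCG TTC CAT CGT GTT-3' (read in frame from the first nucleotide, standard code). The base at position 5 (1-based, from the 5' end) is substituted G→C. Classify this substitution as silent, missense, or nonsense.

Position 5 falls in codon 2: CGA → Arg.
After the substitution the codon is CCA → Pro.
Arg ≠ Pro, so this is a missense mutation.

missense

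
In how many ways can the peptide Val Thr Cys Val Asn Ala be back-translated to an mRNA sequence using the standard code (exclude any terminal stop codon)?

1024

Val: 4 codons.
Thr: 4 codons.
Cys: 2 codons.
Val: 4 codons.
Asn: 2 codons.
Ala: 4 codons.
4 × 4 × 2 × 4 × 2 × 4 = 1024.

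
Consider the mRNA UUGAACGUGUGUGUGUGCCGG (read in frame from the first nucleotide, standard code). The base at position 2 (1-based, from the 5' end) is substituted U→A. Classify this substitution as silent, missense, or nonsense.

Position 2 falls in codon 1: UUG → Leu.
After the substitution the codon is UAG → Stop.
The new codon is a stop codon, so this is a nonsense mutation.

nonsense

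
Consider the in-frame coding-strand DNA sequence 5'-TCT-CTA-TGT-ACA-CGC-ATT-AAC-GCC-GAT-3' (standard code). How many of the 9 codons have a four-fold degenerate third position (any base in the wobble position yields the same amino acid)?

Codon 1 TCT (Ser): third position 4-fold.
Codon 2 CTA (Leu): third position 4-fold.
Codon 3 TGT (Cys): third position 2-fold.
Codon 4 ACA (Thr): third position 4-fold.
Codon 5 CGC (Arg): third position 4-fold.
Codon 6 ATT (Ile): third position 3-fold.
Codon 7 AAC (Asn): third position 2-fold.
Codon 8 GCC (Ala): third position 4-fold.
Codon 9 GAT (Asp): third position 2-fold.
Four-fold degenerate third positions: 5.

5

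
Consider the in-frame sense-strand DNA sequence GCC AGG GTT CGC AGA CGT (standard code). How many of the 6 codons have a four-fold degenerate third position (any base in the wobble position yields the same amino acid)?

4

Codon 1 GCC (Ala): third position 4-fold.
Codon 2 AGG (Arg): third position 2-fold.
Codon 3 GTT (Val): third position 4-fold.
Codon 4 CGC (Arg): third position 4-fold.
Codon 5 AGA (Arg): third position 2-fold.
Codon 6 CGT (Arg): third position 4-fold.
Four-fold degenerate third positions: 4.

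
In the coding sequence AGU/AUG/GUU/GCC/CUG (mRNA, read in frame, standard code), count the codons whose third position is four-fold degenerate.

Codon 1 AGU (Ser): third position 2-fold.
Codon 2 AUG (Met): third position 1-fold.
Codon 3 GUU (Val): third position 4-fold.
Codon 4 GCC (Ala): third position 4-fold.
Codon 5 CUG (Leu): third position 4-fold.
Four-fold degenerate third positions: 3.

3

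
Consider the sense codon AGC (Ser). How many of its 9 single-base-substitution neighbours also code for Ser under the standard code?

1

Position 1: none → 0 synonymous.
Position 2: none → 0 synonymous.
Position 3: AGU → 1 synonymous.
Total: 0 + 0 + 1 = 1.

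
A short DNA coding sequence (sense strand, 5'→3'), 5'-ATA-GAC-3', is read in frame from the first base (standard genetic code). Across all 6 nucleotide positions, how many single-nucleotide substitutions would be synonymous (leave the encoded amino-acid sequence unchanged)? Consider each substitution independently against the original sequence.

Codon 1 (ATA, Ile): 2 synonymous substitutions.
Codon 2 (GAC, Asp): 1 synonymous substitution.
Total: 2 + 1 = 3.

3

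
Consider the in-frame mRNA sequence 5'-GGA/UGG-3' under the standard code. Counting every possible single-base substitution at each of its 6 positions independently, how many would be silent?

Codon 1 (GGA, Gly): 3 synonymous substitutions.
Codon 2 (UGG, Trp): 0 synonymous substitutions.
Total: 3 + 0 = 3.

3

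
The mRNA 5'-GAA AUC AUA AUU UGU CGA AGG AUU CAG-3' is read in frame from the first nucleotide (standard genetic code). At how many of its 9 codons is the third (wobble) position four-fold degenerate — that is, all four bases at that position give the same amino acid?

1

Codon 1 GAA (Glu): third position 2-fold.
Codon 2 AUC (Ile): third position 3-fold.
Codon 3 AUA (Ile): third position 3-fold.
Codon 4 AUU (Ile): third position 3-fold.
Codon 5 UGU (Cys): third position 2-fold.
Codon 6 CGA (Arg): third position 4-fold.
Codon 7 AGG (Arg): third position 2-fold.
Codon 8 AUU (Ile): third position 3-fold.
Codon 9 CAG (Gln): third position 2-fold.
Four-fold degenerate third positions: 1.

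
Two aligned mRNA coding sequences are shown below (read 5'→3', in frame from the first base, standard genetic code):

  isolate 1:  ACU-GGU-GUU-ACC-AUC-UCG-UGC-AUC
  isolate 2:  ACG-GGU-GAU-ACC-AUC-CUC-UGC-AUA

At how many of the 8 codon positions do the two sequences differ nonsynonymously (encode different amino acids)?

2

Codon 1: ACU Thr / ACG Thr — synonymous.
Codon 2: GGU Gly / GGU Gly — identical.
Codon 3: GUU Val / GAU Asp — nonsynonymous.
Codon 4: ACC Thr / ACC Thr — identical.
Codon 5: AUC Ile / AUC Ile — identical.
Codon 6: UCG Ser / CUC Leu — nonsynonymous.
Codon 7: UGC Cys / UGC Cys — identical.
Codon 8: AUC Ile / AUA Ile — synonymous.
Nonsynonymous differences: 2.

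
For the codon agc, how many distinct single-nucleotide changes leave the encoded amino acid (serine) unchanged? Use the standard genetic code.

1

Position 1: none → 0 synonymous.
Position 2: none → 0 synonymous.
Position 3: AGU → 1 synonymous.
Total: 0 + 0 + 1 = 1.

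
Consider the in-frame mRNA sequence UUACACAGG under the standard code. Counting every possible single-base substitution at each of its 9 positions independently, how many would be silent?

Codon 1 (UUA, Leu): 2 synonymous substitutions.
Codon 2 (CAC, His): 1 synonymous substitution.
Codon 3 (AGG, Arg): 2 synonymous substitutions.
Total: 2 + 1 + 2 = 5.

5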